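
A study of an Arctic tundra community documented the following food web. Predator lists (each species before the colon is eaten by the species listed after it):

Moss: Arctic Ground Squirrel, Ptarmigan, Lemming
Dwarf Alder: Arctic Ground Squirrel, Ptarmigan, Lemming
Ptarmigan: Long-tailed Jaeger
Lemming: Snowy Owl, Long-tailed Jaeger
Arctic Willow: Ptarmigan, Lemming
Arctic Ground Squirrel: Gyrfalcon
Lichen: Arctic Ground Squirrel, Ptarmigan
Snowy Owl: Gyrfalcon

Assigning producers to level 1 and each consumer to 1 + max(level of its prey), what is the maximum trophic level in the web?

4

Producers (level 1): Arctic Willow, Dwarf Alder, Moss, Lichen.
Arctic Willow → Lemming → Snowy Owl → Gyrfalcon gives Gyrfalcon level 4.
No species has a prey at level 4, so no species reaches level 5.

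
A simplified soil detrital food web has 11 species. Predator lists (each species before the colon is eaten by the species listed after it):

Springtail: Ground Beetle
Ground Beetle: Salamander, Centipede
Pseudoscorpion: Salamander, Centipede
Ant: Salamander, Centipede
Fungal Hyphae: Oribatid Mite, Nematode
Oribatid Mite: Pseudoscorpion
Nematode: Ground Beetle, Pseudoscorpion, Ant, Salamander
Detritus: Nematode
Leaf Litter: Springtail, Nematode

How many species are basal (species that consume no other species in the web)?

3

Basal species (no prey listed): Leaf Litter, Fungal Hyphae, Detritus.
Count: 3.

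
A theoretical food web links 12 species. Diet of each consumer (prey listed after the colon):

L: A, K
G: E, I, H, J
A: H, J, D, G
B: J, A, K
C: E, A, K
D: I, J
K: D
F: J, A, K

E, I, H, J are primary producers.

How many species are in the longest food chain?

One longest chain: I → D → A → C.
It has 4 species and 3 links.

4 species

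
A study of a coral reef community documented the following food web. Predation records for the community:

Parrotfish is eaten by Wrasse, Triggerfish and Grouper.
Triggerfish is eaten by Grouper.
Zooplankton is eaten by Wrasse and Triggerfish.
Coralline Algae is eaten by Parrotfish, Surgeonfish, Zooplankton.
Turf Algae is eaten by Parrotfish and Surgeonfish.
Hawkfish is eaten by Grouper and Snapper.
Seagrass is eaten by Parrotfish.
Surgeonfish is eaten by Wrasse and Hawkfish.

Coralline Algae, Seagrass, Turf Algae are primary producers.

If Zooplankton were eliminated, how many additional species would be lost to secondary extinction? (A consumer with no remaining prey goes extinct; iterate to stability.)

Remove Zooplankton.
Every predator of it retains at least one other prey: Triggerfish still has Parrotfish; Wrasse still has Surgeonfish, Parrotfish.
No consumer loses all prey, so no secondary extinctions occur.

0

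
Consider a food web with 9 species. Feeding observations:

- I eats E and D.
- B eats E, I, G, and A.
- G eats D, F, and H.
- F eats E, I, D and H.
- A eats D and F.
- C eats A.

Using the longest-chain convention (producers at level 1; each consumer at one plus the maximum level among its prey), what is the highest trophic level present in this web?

Producers (level 1): E, D, H.
E → I → F → G → B gives B level 5.
No species has a prey at level 5, so no species reaches level 6.

5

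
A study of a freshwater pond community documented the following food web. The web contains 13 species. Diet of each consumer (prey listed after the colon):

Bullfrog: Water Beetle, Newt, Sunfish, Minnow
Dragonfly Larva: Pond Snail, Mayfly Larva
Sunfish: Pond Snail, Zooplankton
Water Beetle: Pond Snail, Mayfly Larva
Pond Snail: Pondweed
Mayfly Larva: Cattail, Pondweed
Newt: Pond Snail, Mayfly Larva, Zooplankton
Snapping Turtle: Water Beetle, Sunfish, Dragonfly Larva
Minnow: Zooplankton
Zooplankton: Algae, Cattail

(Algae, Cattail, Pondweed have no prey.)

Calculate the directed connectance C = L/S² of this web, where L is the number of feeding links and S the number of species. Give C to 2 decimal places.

C = 0.13

The web has S = 13 species and L = 22 feeding links.
C = L / S² = 22 / 169 = 0.1302 ≈ 0.13.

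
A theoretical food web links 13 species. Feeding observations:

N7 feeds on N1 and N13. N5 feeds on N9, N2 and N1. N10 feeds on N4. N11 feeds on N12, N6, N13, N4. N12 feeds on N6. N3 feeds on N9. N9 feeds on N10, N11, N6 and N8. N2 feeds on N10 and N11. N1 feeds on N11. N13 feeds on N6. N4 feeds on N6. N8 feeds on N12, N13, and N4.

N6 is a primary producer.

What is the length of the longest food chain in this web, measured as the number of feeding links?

One longest chain: N6 → N4 → N11 → N9 → N3.
It has 5 species and 4 links.

4 links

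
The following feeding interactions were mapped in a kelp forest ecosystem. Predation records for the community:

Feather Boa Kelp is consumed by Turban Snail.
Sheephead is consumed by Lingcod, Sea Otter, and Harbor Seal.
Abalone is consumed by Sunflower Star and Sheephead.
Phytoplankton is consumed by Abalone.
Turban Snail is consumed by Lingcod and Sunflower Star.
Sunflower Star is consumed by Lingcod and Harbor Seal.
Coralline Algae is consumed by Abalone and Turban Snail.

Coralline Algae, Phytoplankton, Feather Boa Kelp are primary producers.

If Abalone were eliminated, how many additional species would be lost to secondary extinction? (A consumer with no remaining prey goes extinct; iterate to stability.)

Remove Abalone.
Round 1: Sheephead (all prey gone) → extinct.
Round 2: Sea Otter (all prey gone) → extinct.
No further losses. Total secondary extinctions: 2.

2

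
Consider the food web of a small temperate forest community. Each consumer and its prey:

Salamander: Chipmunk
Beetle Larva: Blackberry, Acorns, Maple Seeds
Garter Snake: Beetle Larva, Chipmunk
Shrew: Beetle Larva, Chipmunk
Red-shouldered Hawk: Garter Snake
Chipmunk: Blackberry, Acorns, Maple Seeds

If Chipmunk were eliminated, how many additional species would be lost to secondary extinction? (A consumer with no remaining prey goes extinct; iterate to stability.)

1

Remove Chipmunk.
Round 1: Salamander (all prey gone) → extinct.
No further losses. Total secondary extinctions: 1.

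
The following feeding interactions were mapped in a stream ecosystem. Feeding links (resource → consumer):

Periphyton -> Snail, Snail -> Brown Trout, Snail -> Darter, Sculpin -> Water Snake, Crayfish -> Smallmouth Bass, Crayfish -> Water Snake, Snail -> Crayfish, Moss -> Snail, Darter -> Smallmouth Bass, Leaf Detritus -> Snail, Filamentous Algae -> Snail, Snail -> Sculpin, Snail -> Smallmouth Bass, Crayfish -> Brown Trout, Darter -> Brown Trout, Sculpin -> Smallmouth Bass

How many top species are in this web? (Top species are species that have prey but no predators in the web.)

Top species (has prey, but nothing eats it): Smallmouth Bass, Brown Trout, Water Snake.
Count: 3.

3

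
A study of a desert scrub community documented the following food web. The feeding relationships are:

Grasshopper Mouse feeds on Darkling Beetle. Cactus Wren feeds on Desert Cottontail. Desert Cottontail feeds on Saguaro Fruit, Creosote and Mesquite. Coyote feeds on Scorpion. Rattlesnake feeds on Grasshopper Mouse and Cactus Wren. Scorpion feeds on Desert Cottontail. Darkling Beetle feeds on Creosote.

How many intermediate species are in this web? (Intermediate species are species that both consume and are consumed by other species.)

Intermediate species (has both prey and predators): Desert Cottontail, Darkling Beetle, Cactus Wren, Grasshopper Mouse, Scorpion.
Count: 5.

5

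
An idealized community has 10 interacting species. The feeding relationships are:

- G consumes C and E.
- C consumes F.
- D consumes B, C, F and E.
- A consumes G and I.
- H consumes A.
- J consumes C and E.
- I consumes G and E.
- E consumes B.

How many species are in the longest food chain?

One longest chain: F → C → G → I → A → H.
It has 6 species and 5 links.

6 species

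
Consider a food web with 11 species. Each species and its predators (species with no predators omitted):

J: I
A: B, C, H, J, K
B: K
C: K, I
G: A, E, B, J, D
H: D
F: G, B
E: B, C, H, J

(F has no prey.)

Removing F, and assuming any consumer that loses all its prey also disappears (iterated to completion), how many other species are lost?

10

Remove F.
Round 1: G (all prey gone) → extinct.
Round 2: A (all prey gone), E (all prey gone) → extinct.
Round 3: B (all prey gone), C (all prey gone), H (all prey gone), J (all prey gone) → extinct.
Round 4: K (all prey gone), I (all prey gone), D (all prey gone) → extinct.
No further losses. Total secondary extinctions: 10.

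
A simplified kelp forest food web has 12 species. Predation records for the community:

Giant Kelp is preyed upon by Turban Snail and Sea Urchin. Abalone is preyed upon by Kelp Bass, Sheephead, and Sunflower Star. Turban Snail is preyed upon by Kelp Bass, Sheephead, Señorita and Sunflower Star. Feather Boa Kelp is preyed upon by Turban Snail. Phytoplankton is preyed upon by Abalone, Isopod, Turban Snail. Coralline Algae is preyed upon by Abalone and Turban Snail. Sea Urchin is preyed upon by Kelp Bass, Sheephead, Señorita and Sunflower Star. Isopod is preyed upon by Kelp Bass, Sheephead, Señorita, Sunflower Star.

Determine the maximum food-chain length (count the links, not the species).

One longest chain: Phytoplankton → Abalone → Sunflower Star.
It has 3 species and 2 links.

2 links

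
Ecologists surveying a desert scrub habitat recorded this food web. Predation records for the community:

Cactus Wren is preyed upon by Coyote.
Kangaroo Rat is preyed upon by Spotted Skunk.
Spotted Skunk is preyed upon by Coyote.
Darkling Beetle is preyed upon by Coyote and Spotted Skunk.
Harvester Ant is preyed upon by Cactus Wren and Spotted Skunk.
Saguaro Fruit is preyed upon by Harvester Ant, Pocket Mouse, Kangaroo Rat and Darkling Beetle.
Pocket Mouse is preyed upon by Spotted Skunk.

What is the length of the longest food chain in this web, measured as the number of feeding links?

One longest chain: Saguaro Fruit → Kangaroo Rat → Spotted Skunk → Coyote.
It has 4 species and 3 links.

3 links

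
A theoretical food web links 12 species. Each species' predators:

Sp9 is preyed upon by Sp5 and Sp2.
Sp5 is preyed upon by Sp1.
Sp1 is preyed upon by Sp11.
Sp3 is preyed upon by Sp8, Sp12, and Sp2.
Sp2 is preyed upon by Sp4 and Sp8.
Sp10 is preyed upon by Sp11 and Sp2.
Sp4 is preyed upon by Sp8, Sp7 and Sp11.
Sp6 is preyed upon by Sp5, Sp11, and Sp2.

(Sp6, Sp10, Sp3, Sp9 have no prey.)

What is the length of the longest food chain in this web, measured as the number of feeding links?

One longest chain: Sp6 → Sp2 → Sp4 → Sp7.
It has 4 species and 3 links.

3 links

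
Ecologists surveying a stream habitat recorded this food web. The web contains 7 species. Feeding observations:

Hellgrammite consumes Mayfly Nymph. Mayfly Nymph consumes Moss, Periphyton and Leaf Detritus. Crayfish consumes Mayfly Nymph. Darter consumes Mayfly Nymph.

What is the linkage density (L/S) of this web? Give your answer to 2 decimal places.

L/S = 0.86

There are L = 6 links among S = 7 species.
L/S = 6/7 = 0.8571 ≈ 0.86.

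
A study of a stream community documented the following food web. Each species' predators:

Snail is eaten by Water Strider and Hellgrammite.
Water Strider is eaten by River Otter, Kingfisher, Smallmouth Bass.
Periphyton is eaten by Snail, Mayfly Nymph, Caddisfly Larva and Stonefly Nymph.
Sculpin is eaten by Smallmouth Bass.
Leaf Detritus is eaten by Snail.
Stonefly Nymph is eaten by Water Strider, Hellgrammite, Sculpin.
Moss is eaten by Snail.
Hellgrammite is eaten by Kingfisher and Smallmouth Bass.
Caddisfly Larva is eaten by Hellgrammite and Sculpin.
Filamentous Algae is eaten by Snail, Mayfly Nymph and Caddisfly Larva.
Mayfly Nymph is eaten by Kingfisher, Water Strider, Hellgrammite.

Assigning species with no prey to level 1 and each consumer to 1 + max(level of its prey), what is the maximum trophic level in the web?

4

Basal resources (level 1): Filamentous Algae, Periphyton, Leaf Detritus, Moss.
Filamentous Algae → Mayfly Nymph → Water Strider → River Otter gives River Otter level 4.
No species has a prey at level 4, so no species reaches level 5.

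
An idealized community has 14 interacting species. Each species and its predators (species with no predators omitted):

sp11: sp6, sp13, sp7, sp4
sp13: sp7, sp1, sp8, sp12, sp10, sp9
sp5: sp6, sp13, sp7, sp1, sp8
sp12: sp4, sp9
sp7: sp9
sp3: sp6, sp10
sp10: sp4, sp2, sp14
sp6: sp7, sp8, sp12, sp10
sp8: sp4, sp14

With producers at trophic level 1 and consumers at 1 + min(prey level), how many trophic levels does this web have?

3

Producers (level 1): sp3, sp11, sp5.
Following each consumer down to its lowest-level prey: sp3 → sp10 → sp14 (levels 1 through 3).
All prey of sp14 (sp10 2, sp8 2) are at level 2 or above, so sp14 is at level 1 + 2 = 3.
Every consumer has at least one prey at level 2 or below, so none exceeds level 3.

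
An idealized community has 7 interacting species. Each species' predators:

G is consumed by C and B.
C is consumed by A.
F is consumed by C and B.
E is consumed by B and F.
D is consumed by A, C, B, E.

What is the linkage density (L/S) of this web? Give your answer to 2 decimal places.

L/S = 1.57

There are L = 11 links among S = 7 species.
L/S = 11/7 = 1.5714 ≈ 1.57.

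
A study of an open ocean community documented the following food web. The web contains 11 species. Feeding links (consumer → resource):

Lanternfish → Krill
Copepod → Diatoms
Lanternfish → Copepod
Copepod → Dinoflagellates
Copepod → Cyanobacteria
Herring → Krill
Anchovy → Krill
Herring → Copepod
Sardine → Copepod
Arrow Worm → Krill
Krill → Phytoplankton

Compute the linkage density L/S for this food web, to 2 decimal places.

L/S = 1.00

There are L = 11 links among S = 11 species.
L/S = 11/11 = 1.0000 ≈ 1.00.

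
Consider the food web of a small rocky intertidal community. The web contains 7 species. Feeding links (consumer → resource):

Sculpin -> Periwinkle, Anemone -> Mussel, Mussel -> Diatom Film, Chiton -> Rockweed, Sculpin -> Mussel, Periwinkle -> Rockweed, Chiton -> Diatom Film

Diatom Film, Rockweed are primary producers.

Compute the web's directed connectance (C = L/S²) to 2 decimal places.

The web has S = 7 species and L = 7 feeding links.
C = L / S² = 7 / 49 = 0.1429 ≈ 0.14.

C = 0.14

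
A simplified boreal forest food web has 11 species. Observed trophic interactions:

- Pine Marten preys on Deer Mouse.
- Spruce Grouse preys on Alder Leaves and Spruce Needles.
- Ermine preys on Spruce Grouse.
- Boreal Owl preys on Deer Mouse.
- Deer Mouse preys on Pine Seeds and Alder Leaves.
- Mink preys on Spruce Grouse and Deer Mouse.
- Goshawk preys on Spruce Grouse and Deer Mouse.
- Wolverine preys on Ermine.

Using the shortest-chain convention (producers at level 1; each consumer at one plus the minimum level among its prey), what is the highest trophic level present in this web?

Producers (level 1): Pine Seeds, Spruce Needles, Alder Leaves.
Following each consumer down to its lowest-level prey: Spruce Needles → Spruce Grouse → Ermine → Wolverine (levels 1 through 4).
All prey of Wolverine (Ermine 3) are at level 3 or above, so Wolverine is at level 1 + 3 = 4.
Every consumer has at least one prey at level 3 or below, so none exceeds level 4.

4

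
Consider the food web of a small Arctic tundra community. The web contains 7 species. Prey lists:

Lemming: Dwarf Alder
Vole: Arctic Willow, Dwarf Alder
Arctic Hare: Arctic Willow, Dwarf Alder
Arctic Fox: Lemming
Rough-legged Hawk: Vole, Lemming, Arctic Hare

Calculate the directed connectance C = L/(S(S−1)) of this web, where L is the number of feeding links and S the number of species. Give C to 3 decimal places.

C = 0.214

The web has S = 7 species and L = 9 feeding links.
C = L / (S(S−1)) = 9 / 42 = 0.2143 ≈ 0.214.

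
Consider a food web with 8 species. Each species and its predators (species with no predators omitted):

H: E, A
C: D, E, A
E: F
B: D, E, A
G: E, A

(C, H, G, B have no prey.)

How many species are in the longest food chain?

One longest chain: C → E → F.
It has 3 species and 2 links.

3 species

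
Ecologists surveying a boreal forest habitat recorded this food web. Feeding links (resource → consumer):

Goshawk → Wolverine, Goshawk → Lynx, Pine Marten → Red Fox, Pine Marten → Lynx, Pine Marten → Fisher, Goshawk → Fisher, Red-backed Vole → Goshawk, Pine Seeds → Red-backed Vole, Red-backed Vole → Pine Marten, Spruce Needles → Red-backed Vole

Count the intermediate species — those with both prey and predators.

3

Intermediate species (has both prey and predators): Red-backed Vole, Goshawk, Pine Marten.
Count: 3.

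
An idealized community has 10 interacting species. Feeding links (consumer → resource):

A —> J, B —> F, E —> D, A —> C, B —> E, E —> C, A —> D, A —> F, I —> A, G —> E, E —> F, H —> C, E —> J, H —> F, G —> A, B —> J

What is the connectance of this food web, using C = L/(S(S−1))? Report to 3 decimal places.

C = 0.178

The web has S = 10 species and L = 16 feeding links.
C = L / (S(S−1)) = 16 / 90 = 0.1778 ≈ 0.178.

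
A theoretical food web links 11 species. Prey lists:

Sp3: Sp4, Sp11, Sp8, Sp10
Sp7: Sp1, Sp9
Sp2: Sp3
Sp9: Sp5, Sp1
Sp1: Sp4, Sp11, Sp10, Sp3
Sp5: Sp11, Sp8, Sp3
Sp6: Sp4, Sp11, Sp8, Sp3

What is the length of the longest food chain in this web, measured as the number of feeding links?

One longest chain: Sp4 → Sp3 → Sp5 → Sp9 → Sp7.
It has 5 species and 4 links.

4 links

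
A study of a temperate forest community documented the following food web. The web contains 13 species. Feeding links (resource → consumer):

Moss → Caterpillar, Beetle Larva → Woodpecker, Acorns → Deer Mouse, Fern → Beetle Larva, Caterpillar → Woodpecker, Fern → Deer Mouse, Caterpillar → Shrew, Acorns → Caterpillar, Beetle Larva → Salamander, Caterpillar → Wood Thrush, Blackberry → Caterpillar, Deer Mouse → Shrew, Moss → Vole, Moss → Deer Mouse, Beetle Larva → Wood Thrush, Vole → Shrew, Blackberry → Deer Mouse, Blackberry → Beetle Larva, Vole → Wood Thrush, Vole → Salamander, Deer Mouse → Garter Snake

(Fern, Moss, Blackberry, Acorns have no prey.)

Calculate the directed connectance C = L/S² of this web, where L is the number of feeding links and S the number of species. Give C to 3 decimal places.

C = 0.124

The web has S = 13 species and L = 21 feeding links.
C = L / S² = 21 / 169 = 0.1243 ≈ 0.124.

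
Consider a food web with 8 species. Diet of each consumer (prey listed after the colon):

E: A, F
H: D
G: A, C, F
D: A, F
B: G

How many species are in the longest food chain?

One longest chain: A → D → H.
It has 3 species and 2 links.

3 species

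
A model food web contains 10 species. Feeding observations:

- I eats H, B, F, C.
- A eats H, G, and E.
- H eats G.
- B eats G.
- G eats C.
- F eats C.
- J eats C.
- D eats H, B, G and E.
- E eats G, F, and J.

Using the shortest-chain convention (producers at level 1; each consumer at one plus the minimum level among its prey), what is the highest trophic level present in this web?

Producers (level 1): C.
Following each consumer down to its lowest-level prey: C → G → E (levels 1 through 3).
All prey of E (G 2, J 2, F 2) are at level 2 or above, so E is at level 1 + 2 = 3.
Every consumer has at least one prey at level 2 or below, so none exceeds level 3.

3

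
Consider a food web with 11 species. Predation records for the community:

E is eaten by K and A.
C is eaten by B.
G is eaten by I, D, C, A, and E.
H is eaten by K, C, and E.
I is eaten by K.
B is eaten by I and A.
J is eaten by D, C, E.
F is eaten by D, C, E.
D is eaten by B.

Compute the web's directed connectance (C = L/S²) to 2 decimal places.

The web has S = 11 species and L = 21 feeding links.
C = L / S² = 21 / 121 = 0.1736 ≈ 0.17.

C = 0.17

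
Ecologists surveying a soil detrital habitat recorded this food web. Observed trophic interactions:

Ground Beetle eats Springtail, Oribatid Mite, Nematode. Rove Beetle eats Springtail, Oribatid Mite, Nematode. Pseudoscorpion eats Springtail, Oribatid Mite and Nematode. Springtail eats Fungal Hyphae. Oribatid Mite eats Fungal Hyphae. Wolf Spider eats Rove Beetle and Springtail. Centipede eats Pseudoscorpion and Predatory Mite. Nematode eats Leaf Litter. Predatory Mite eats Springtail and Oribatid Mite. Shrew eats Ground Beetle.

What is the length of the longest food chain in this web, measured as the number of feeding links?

One longest chain: Fungal Hyphae → Oribatid Mite → Ground Beetle → Shrew.
It has 4 species and 3 links.

3 links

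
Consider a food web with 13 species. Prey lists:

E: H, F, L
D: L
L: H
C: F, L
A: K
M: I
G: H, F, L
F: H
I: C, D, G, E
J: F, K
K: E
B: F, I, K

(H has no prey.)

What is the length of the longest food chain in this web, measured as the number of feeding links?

4 links

One longest chain: H → F → E → K → A.
It has 5 species and 4 links.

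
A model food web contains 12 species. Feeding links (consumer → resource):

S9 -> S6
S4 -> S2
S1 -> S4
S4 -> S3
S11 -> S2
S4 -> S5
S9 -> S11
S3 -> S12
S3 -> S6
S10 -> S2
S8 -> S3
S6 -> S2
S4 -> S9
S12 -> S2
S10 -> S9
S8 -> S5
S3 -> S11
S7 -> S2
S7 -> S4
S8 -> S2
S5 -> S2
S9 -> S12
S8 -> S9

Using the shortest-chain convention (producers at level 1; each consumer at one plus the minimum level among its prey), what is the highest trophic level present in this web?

3

Producers (level 1): S2.
Following each consumer down to its lowest-level prey: S2 → S11 → S9 (levels 1 through 3).
All prey of S9 (S11 2, S12 2, S6 2) are at level 2 or above, so S9 is at level 1 + 2 = 3.
Every consumer has at least one prey at level 2 or below, so none exceeds level 3.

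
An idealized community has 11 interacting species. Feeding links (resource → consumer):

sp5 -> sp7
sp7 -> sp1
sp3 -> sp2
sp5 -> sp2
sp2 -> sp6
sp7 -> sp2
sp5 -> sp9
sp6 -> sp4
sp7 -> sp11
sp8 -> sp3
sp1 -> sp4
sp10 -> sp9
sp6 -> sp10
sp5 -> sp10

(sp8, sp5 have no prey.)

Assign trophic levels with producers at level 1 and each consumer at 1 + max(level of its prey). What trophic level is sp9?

Trophic level 6

sp5 is a producer → level 1.
sp7 eats sp5 → level 2.
sp2 eats sp7 (level 2); other prey at levels: sp5 1, sp3 2 → level 3.
sp6 eats sp2 → level 4.
sp10 eats sp6 (level 4); other prey at levels: sp5 1 → level 5.
sp9 eats sp10 (level 5); other prey at levels: sp5 1 → level 6.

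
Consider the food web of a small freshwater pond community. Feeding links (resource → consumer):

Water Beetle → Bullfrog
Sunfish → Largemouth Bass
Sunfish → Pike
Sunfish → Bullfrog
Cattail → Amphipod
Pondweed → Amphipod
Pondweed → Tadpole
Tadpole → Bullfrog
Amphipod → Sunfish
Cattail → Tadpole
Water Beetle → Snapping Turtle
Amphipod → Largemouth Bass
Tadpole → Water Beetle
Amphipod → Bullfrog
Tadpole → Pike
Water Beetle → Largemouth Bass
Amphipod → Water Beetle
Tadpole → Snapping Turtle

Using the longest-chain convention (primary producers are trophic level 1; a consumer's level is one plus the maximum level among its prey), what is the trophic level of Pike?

Cattail is a producer → level 1.
Amphipod eats Cattail (level 1); other prey at levels: Pondweed 1 → level 2.
Sunfish eats Amphipod → level 3.
Pike eats Sunfish (level 3); other prey at levels: Tadpole 2 → level 4.

Trophic level 4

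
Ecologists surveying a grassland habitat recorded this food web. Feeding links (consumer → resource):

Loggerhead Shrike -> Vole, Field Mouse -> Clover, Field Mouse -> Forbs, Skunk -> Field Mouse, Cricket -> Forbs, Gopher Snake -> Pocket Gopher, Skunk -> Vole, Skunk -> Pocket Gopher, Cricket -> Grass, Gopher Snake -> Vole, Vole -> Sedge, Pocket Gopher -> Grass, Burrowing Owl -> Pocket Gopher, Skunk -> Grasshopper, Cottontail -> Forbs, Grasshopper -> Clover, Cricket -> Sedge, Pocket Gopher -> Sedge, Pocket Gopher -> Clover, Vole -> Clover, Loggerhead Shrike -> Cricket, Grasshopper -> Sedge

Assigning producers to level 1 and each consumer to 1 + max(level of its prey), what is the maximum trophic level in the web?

3

Producers (level 1): Grass, Forbs, Clover, Sedge.
Grass → Pocket Gopher → Gopher Snake gives Gopher Snake level 3.
No species has a prey at level 3, so no species reaches level 4.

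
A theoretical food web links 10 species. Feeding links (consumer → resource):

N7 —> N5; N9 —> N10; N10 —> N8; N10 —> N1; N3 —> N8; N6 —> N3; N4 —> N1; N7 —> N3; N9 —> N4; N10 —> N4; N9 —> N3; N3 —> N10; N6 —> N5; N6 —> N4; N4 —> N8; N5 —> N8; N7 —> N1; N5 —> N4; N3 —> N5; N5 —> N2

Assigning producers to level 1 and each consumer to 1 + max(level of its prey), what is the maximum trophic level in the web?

Producers (level 1): N8, N2, N1.
N8 → N4 → N5 → N3 → N6 gives N6 level 5.
No species has a prey at level 5, so no species reaches level 6.

5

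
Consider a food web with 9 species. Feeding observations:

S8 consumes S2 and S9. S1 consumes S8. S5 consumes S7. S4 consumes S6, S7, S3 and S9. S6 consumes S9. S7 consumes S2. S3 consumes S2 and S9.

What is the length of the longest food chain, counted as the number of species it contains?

3 species

One longest chain: S9 → S8 → S1.
It has 3 species and 2 links.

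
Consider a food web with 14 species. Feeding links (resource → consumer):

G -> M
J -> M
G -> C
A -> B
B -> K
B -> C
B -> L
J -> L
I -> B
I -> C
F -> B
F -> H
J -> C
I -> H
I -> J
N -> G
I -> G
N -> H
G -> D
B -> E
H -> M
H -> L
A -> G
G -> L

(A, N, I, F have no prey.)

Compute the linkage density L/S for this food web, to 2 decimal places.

There are L = 24 links among S = 14 species.
L/S = 24/14 = 1.7143 ≈ 1.71.

L/S = 1.71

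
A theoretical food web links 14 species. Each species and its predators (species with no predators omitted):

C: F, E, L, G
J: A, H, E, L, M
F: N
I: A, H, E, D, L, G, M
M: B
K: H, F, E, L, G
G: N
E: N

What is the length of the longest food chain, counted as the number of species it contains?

3 species

One longest chain: I → M → B.
It has 3 species and 2 links.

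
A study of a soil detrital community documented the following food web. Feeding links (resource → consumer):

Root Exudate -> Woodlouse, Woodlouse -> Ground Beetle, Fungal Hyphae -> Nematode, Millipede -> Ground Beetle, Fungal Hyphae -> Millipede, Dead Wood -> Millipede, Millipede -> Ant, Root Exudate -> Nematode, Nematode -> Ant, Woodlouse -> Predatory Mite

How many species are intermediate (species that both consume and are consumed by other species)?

3

Intermediate species (has both prey and predators): Woodlouse, Millipede, Nematode.
Count: 3.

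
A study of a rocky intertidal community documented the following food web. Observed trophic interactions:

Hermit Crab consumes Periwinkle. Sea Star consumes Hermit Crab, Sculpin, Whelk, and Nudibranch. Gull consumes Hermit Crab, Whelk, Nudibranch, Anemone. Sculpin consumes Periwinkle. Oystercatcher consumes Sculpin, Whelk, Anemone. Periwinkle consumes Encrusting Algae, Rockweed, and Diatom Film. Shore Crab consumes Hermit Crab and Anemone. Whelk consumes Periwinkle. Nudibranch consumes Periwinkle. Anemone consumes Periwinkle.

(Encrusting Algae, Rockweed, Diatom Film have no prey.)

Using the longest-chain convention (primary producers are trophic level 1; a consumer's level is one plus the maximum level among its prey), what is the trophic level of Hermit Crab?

Encrusting Algae is a producer → level 1.
Periwinkle eats Encrusting Algae (level 1); other prey at levels: Rockweed 1, Diatom Film 1 → level 2.
Hermit Crab eats Periwinkle → level 3.

Trophic level 3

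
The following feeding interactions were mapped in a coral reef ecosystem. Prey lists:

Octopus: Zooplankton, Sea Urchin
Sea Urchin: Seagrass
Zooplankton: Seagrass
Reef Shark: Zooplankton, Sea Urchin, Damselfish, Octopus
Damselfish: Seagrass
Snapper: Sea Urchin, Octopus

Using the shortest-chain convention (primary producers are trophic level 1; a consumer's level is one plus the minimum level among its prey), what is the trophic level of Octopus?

Seagrass is a producer → level 1.
Zooplankton eats Seagrass → level 2.
Octopus eats Zooplankton → level 3.
No prey of Octopus is below level 2, so 3 is the minimum.

Trophic level 3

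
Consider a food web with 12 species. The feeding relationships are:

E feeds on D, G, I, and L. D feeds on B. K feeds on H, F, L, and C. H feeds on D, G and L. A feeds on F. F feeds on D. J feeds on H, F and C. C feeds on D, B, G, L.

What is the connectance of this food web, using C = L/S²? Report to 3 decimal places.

C = 0.146

The web has S = 12 species and L = 21 feeding links.
C = L / S² = 21 / 144 = 0.1458 ≈ 0.146.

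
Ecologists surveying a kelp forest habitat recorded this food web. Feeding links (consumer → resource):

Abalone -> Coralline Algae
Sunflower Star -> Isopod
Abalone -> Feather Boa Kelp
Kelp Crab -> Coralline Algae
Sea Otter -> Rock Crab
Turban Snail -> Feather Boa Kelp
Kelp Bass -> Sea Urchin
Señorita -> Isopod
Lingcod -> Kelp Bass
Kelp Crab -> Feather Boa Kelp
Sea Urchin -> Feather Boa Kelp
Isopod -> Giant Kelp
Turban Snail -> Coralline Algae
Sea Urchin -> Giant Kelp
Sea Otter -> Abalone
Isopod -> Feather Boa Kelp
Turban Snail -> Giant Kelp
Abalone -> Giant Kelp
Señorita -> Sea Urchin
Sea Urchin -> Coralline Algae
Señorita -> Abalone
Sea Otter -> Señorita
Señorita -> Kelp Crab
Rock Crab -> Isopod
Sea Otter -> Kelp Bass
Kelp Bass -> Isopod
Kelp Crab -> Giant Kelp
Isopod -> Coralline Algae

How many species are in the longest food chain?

One longest chain: Giant Kelp → Sea Urchin → Señorita → Sea Otter.
It has 4 species and 3 links.

4 species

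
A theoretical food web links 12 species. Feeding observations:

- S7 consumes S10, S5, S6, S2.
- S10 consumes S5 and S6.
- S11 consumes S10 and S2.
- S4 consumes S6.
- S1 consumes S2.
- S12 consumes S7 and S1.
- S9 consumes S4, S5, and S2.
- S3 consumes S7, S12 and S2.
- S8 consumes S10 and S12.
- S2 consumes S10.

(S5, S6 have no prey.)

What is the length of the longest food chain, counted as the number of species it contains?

One longest chain: S5 → S10 → S2 → S7 → S12 → S8.
It has 6 species and 5 links.

6 species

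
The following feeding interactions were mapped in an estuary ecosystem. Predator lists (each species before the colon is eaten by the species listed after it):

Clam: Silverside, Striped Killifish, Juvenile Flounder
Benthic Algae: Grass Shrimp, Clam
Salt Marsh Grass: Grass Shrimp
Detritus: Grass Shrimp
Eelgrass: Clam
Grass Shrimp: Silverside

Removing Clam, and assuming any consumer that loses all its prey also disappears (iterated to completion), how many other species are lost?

2

Remove Clam.
Round 1: Striped Killifish (all prey gone), Juvenile Flounder (all prey gone) → extinct.
No further losses. Total secondary extinctions: 2.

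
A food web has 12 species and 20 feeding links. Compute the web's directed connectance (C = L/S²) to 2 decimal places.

The web has S = 12 species and L = 20 feeding links.
C = L / S² = 20 / 144 = 0.1389 ≈ 0.14.

C = 0.14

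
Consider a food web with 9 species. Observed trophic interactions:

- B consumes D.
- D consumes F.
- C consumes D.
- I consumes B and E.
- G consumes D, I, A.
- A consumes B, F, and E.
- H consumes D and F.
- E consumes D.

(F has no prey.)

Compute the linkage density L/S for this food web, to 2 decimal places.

L/S = 1.56

There are L = 14 links among S = 9 species.
L/S = 14/9 = 1.5556 ≈ 1.56.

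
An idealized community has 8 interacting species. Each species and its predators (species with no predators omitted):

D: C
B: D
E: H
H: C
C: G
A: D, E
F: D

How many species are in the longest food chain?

One longest chain: A → E → H → C → G.
It has 5 species and 4 links.

5 species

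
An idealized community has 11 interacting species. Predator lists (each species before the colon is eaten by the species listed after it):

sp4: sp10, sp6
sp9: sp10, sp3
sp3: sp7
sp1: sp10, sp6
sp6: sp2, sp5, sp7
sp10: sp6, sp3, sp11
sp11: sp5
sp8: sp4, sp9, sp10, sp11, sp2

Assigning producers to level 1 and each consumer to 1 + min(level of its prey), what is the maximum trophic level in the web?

3

Producers (level 1): sp8, sp1.
Following each consumer down to its lowest-level prey: sp1 → sp6 → sp7 (levels 1 through 3).
All prey of sp7 (sp6 2, sp3 3) are at level 2 or above, so sp7 is at level 1 + 2 = 3.
Every consumer has at least one prey at level 2 or below, so none exceeds level 3.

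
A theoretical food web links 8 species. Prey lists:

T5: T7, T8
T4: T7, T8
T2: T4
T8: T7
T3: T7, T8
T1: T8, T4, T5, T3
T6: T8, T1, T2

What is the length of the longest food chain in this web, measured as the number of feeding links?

4 links

One longest chain: T7 → T8 → T4 → T1 → T6.
It has 5 species and 4 links.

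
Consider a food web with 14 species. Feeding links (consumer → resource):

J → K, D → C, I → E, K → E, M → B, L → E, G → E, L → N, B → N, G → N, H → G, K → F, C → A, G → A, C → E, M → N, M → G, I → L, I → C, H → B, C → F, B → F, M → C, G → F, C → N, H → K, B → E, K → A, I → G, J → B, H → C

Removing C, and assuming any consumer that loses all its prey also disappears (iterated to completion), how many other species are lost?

1

Remove C.
Round 1: D (all prey gone) → extinct.
No further losses. Total secondary extinctions: 1.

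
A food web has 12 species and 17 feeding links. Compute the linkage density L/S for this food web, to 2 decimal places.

There are L = 17 links among S = 12 species.
L/S = 17/12 = 1.4167 ≈ 1.42.

L/S = 1.42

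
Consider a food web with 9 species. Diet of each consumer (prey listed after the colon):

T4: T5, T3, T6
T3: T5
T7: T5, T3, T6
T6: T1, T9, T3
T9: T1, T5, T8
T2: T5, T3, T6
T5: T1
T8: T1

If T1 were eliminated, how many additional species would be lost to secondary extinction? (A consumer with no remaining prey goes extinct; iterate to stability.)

8

Remove T1.
Round 1: T5 (all prey gone), T8 (all prey gone) → extinct.
Round 2: T9 (all prey gone), T3 (all prey gone) → extinct.
Round 3: T6 (all prey gone) → extinct.
Round 4: T4 (all prey gone), T2 (all prey gone), T7 (all prey gone) → extinct.
No further losses. Total secondary extinctions: 8.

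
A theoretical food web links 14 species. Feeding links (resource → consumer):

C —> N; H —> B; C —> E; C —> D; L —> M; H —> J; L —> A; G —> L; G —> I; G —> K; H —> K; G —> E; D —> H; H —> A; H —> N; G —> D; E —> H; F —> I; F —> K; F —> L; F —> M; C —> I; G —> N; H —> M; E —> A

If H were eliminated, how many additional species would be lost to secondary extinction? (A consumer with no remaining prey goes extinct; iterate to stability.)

Remove H.
Round 1: J (all prey gone), B (all prey gone) → extinct.
No further losses. Total secondary extinctions: 2.

2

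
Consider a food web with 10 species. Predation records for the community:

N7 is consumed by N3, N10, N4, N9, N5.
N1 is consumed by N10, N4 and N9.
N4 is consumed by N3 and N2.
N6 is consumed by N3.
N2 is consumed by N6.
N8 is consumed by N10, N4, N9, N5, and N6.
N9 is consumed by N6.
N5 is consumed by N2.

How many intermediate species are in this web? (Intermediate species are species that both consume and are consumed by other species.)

5

Intermediate species (has both prey and predators): N5, N4, N9, N2, N6.
Count: 5.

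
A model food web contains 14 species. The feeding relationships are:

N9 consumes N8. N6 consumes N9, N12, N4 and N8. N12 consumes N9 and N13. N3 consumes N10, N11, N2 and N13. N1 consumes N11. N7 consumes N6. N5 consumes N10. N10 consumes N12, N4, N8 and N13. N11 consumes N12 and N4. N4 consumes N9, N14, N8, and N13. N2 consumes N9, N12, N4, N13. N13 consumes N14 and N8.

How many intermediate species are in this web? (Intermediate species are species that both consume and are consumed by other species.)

8

Intermediate species (has both prey and predators): N9, N13, N4, N12, N2, N11, N6, N10.
Count: 8.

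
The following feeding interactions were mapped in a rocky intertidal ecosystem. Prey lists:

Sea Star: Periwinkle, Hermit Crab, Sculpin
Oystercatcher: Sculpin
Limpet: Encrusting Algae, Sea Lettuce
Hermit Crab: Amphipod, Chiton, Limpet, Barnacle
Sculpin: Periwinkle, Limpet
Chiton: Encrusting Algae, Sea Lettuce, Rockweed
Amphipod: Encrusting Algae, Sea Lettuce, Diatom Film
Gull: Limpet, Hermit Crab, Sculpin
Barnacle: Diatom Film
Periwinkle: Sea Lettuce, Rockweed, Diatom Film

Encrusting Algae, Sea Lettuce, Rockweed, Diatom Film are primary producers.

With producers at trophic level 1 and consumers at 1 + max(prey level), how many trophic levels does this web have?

Producers (level 1): Encrusting Algae, Sea Lettuce, Rockweed, Diatom Film.
Diatom Film → Barnacle → Hermit Crab → Sea Star gives Sea Star level 4.
No species has a prey at level 4, so no species reaches level 5.

4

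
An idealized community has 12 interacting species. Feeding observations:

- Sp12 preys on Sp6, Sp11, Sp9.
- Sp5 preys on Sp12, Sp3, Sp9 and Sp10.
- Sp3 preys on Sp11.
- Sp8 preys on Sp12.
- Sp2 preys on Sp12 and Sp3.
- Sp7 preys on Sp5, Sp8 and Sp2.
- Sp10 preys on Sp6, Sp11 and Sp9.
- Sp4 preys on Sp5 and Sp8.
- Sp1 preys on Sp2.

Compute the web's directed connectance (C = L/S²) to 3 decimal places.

The web has S = 12 species and L = 20 feeding links.
C = L / S² = 20 / 144 = 0.1389 ≈ 0.139.

C = 0.139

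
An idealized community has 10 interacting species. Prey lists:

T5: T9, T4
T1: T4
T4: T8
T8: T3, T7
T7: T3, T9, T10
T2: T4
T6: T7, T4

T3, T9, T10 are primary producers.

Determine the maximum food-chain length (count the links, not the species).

4 links

One longest chain: T3 → T7 → T8 → T4 → T2.
It has 5 species and 4 links.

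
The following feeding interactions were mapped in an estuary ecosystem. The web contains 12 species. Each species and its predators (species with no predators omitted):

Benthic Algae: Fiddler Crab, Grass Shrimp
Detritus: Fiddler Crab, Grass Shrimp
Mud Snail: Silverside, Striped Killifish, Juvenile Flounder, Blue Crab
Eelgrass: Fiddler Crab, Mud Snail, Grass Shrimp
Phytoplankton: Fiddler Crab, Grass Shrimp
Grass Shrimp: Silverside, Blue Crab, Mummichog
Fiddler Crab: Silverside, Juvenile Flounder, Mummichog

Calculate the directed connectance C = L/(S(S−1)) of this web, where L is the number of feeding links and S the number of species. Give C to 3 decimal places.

C = 0.144

The web has S = 12 species and L = 19 feeding links.
C = L / (S(S−1)) = 19 / 132 = 0.1439 ≈ 0.144.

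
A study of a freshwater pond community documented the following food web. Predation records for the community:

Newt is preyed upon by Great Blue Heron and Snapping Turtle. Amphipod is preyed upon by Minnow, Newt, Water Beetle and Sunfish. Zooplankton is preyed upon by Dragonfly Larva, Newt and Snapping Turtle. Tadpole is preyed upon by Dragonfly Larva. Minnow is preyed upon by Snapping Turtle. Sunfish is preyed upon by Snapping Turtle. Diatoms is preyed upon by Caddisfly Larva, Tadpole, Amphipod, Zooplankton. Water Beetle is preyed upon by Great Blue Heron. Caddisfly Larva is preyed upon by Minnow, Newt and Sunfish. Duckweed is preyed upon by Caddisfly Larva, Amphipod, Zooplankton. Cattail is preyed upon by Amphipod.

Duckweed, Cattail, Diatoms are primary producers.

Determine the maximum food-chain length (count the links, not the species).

One longest chain: Duckweed → Amphipod → Sunfish → Snapping Turtle.
It has 4 species and 3 links.

3 links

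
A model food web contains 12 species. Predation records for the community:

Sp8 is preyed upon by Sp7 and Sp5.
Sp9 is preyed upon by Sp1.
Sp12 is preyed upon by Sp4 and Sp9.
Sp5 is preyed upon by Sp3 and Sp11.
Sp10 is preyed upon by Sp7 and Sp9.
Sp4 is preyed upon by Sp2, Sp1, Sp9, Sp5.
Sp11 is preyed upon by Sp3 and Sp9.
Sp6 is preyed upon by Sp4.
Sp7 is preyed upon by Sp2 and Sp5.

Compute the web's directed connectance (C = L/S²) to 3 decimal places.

The web has S = 12 species and L = 18 feeding links.
C = L / S² = 18 / 144 = 0.1250 ≈ 0.125.

C = 0.125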